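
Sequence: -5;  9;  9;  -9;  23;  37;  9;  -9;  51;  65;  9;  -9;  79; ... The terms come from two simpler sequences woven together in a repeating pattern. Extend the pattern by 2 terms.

Reading positions in blocks of 4 reveals the pattern AABB — 2 tracks woven together.
Stream A: -5, 9, 23, 37, 51, 65, 79 — arithmetic with common difference +14.
Stream B: 9, -9, 9, -9, 9, -9 — oscillating between 9 and -9.
Position 14 → stream A, term 8 = 93.
The 15th slot belongs to stream B; its 7th term is 9.

93, 9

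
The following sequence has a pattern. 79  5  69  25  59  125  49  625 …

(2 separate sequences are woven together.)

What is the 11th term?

29

The terms cycle through 2 interleaved subsequences.
Stream A: 79, 69, 59, 49 (arithmetic, step −10).
Stream B: 5, 25, 125, 625 (powers 5^1, 5^2, 5^3, …).
Term 11 comes from stream A (its 6th entry): 29.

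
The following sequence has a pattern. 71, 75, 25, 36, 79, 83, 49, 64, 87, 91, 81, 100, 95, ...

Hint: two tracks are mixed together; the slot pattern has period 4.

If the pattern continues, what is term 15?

Positions follow the repeating pattern AABB; grouping by letter gives 2 tracks.
Track A: 71, 75, 79, 83, 87, 91, 95 (adding 4 each time).
Track B: 25, 36, 49, 64, 81, 100 (consecutive squares n² from n = 5).
Position 15 → track B, term 7 = 121.

121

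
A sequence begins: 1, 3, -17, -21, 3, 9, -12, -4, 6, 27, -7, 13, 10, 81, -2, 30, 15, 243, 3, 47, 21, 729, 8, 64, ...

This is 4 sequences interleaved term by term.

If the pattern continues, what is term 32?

98

Read the sequence 4 terms at a time; column i is its own pattern.
Stream A: 1, 3, 6, 10, 15, 21 — the triangular numbers T_1, T_2, ….
Stream B: 3, 9, 27, 81, 243, 729 — powers 3^1, 3^2, 3^3, ….
Stream C: -17, -12, -7, -2, 3, 8 — arithmetic, step +5.
Stream D: -21, -4, 13, 30, 47, 64 — arithmetic, step +17.
Position 32 → stream D, term 8 = 98.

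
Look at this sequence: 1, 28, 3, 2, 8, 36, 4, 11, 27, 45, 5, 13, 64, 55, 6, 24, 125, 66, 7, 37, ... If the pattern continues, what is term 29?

512

Taking every 4th term gives 4 separate tracks.
Track A: 1, 8, 27, 64, 125 (consecutive cubes n³ from n = 1).
Track B: 28, 36, 45, 55, 66 (triangular numbers starting at T_7).
Track C: 3, 4, 5, 6, 7 (arithmetic, step +1).
Track D: 2, 11, 13, 24, 37 (a Fibonacci-like recurrence a_n = a_{n-1} + a_{n-2}).
Position 29 → track A, term 8 = 512.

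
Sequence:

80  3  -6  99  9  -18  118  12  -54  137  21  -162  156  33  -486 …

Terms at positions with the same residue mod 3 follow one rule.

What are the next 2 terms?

175, 54

Split by position mod 3: positions 1, 4, 7, … form one track, and each other residue class forms its own.
Track A = 80, 99, 118, 137, 156: adding 19 each time.
Track B = 3, 9, 12, 21, 33: a Fibonacci-like recurrence a_n = a_{n-1} + a_{n-2}.
Track C = -6, -18, -54, -162, -486: geometric with ratio 3.
Term 16 comes from track A (its 6th entry): 175.
Term 17 comes from track B (its 6th entry): 54.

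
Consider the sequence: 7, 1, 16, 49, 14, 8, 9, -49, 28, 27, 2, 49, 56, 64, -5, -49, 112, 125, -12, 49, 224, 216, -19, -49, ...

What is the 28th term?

Read the sequence 4 terms at a time; column i is its own pattern.
Stream A = 7, 14, 28, 56, 112, 224: multiplying by 2 each time.
Stream B = 1, 8, 27, 64, 125, 216: consecutive cubes n³ from n = 1.
Stream C = 16, 9, 2, -5, -12, -19: subtracting 7 each time.
Stream D = 49, -49, 49, -49, 49, -49: alternating ±49.
Term 28 comes from stream D (its 7th entry): 49.

49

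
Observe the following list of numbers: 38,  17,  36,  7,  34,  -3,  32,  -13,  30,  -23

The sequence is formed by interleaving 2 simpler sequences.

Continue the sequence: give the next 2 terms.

Positions 1, 3, 5, … form one subsequence and positions 2, 4, 6, … form another.
Stream A: 38, 36, 34, 32, 30 (subtracting 2 each time).
Stream B: 17, 7, -3, -13, -23 (arithmetic, step −10).
Term 11 comes from stream A (its 6th entry): 28.
Term 12 comes from stream B (its 6th entry): -33.

28, -33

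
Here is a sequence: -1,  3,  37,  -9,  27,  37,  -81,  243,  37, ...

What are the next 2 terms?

The slot pattern repeats as AAB (period 3), so there are 2 interleaved tracks.
Subsequence A: -1, 3, -9, 27, -81, 243 — a geometric progression (common ratio -3).
Subsequence B: 37, 37, 37 — always 37.
Position 10 → subsequence A, term 7 = -729.
The 11th slot belongs to subsequence A; its 8th term is 2187.

-729, 2187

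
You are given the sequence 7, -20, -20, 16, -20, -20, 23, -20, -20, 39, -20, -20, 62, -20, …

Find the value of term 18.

Reading positions in blocks of 3 reveals the pattern ABB — 2 tracks woven together.
Track A: 7, 16, 23, 39, 62 (a Fibonacci-like recurrence a_n = a_{n-1} + a_{n-2}).
Track B: -20, -20, -20, -20, -20, -20, -20, -20, -20 (constant -20).
The 18th slot belongs to track B; its 12th term is -20.

-20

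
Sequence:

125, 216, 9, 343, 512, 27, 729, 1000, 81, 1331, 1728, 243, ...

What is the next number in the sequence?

2197

Reading positions in blocks of 3 reveals the pattern AAB — 2 tracks woven together.
Track A is 125, 216, 343, 512, 729, 1000, 1331, 1728, which is the cubes 5³, 6³, 7³, ….
Track B is 9, 27, 81, 243, which is successive powers of 3.
Position 13 falls in track A as its term 9, giving 2197.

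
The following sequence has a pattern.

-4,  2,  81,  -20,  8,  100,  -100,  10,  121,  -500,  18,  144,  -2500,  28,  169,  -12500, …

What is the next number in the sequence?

46

Split by position mod 3 into 3 tracks.
Stream A = -4, -20, -100, -500, -2500, -12500: geometric, ×5 each step.
Stream B = 2, 8, 10, 18, 28: each term equals the sum of the previous two.
Stream C = 81, 100, 121, 144, 169: consecutive squares n² from n = 9.
Position 17 falls in stream B as its term 6, giving 46.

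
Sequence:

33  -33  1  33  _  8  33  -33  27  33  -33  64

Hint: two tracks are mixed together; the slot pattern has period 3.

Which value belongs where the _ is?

-33

Positions follow the repeating pattern AAB; grouping by letter gives 2 tracks.
Track A: 33, -33, 33, ?, 33, -33, 33, -33 — oscillating between 33 and -33.
Track B: 1, 8, 27, 64 — consecutive cubes n³ from n = 1.
Filling track A at index 4 by its rule yields -33.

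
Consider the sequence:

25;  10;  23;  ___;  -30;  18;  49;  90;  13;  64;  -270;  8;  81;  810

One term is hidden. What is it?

36

Split by position mod 3: positions 1, 4, 7, … form one track, and each other residue class forms its own.
Stream A: 25, ?, 49, 64, 81 (the squares 5², 6², 7², …).
Stream B: 10, -30, 90, -270, 810 (multiplying by -3 each time).
Stream C: 23, 18, 13, 8 (subtracting 5 each time).
Stream A's pattern makes the blank 36.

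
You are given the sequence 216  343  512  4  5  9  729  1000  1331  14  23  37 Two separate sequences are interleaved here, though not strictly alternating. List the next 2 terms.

Reading positions in blocks of 6 reveals the pattern AAABBB — 2 tracks woven together.
Subsequence A: 216, 343, 512, 729, 1000, 1331 (perfect cubes starting at 6³).
Subsequence B: 4, 5, 9, 14, 23, 37 (a Fibonacci-like recurrence a_n = a_{n-1} + a_{n-2}).
Term 13 comes from subsequence A (its 7th entry): 1728.
Term 14 comes from subsequence A (its 8th entry): 2197.

1728, 2197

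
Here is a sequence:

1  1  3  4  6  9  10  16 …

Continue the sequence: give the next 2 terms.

15, 25

Odd-indexed and even-indexed terms follow separate rules.
Track A: 1, 3, 6, 10. The triangular numbers T_1, T_2, ….
Track B: 1, 4, 9, 16. Consecutive squares n² from n = 1.
Term 9 comes from track A (its 5th entry): 15.
The 10th slot belongs to track B; its 5th term is 25.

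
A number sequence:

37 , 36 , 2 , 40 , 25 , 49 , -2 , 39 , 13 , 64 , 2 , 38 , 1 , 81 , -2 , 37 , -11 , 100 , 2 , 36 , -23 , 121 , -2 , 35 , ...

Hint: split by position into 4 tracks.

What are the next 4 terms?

Read the sequence 4 terms at a time; column i is its own pattern.
Track A is 37, 25, 13, 1, -11, -23, which is linear: a_n = 49 − 12·n.
Track B is 36, 49, 64, 81, 100, 121, which is the squares 6², 7², 8², ….
Track C is 2, -2, 2, -2, 2, -2, which is alternating ±2.
Track D is 40, 39, 38, 37, 36, 35, which is arithmetic with common difference −1.
Term 25 comes from track A (its 7th entry): -35.
Position 26 → track B, term 7 = 144.
The 27th slot belongs to track C; its 7th term is 2.
Position 28 → track D, term 7 = 34.

-35, 144, 2, 34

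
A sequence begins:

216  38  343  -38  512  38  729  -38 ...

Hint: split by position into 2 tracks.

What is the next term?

Split by position mod 2 into 2 tracks.
Track A = 216, 343, 512, 729: consecutive cubes n³ from n = 6.
Track B = 38, -38, 38, -38: the oscillation 38·(−1)^(n+1).
The 9th slot belongs to track A; its 5th term is 1000.

1000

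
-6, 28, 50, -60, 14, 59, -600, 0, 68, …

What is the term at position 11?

The terms cycle through 3 interleaved subsequences.
Subsequence A = -6, -60, -600: geometric, ×10 each step.
Subsequence B = 28, 14, 0: linear: a_n = 42 − 14·n.
Subsequence C = 50, 59, 68: arithmetic with common difference +9.
Position 11 → subsequence B, term 4 = -14.

-14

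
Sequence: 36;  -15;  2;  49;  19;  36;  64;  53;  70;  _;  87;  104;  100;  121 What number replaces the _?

81

Positions follow the repeating pattern ABB; grouping by letter gives 2 tracks.
Track A: 36, 49, 64, ?, 100. Perfect squares starting at 6².
Track B: -15, 2, 19, 36, 53, 70, 87, 104, 121. Arithmetic, step +17.
The gap is track A's term 4; the rule gives 81.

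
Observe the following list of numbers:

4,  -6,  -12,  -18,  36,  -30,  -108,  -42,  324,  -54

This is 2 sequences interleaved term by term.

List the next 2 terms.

Taking every 2nd term gives 2 separate tracks.
Stream A = 4, -12, 36, -108, 324: multiplying by -3 each time.
Stream B = -6, -18, -30, -42, -54: subtracting 12 each time.
Position 11 falls in stream A as its term 6, giving -972.
The 12th slot belongs to stream B; its 6th term is -66.

-972, -66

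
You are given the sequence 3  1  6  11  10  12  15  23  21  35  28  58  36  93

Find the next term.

Positions 1, 3, 5, … form one subsequence and positions 2, 4, 6, … form another.
Track A = 3, 6, 10, 15, 21, 28, 36: the triangular numbers T_2, T_3, ….
Track B = 1, 11, 12, 23, 35, 58, 93: Fibonacci-style (each term is the sum of the two before it).
The 15th slot belongs to track A; its 8th term is 45.

45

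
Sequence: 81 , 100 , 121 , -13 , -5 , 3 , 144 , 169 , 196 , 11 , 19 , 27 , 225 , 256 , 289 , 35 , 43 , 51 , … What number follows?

324

Positions follow the repeating pattern AAABBB; grouping by letter gives 2 tracks.
Stream A is 81, 100, 121, 144, 169, 196, 225, 256, 289, which is perfect squares starting at 9².
Stream B is -13, -5, 3, 11, 19, 27, 35, 43, 51, which is arithmetic, step +8.
Position 19 → stream A, term 10 = 324.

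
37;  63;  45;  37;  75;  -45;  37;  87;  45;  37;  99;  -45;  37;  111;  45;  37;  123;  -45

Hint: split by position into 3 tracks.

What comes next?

Taking every 3rd term gives 3 separate tracks.
Subsequence A: 37, 37, 37, 37, 37, 37 (constant 37).
Subsequence B: 63, 75, 87, 99, 111, 123 (adding 12 each time).
Subsequence C: 45, -45, 45, -45, 45, -45 (alternating ±45).
The 19th slot belongs to subsequence A; its 7th term is 37.

37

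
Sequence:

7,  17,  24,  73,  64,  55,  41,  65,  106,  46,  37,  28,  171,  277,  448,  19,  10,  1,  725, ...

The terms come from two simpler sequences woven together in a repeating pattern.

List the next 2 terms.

Reading positions in blocks of 6 reveals the pattern AAABBB — 2 tracks woven together.
Track A is 7, 17, 24, 41, 65, 106, 171, 277, 448, 725, which is a Fibonacci-like recurrence a_n = a_{n-1} + a_{n-2}.
Track B is 73, 64, 55, 46, 37, 28, 19, 10, 1, which is subtracting 9 each time.
Term 20 comes from track A (its 11th entry): 1173.
Position 21 → track A, term 12 = 1898.

1173, 1898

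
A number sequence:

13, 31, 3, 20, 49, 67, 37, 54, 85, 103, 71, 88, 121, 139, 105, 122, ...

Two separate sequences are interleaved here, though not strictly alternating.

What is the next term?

157

Reading positions in blocks of 4 reveals the pattern AABB — 2 tracks woven together.
Subsequence A: 13, 31, 49, 67, 85, 103, 121, 139 — arithmetic, step +18.
Subsequence B: 3, 20, 37, 54, 71, 88, 105, 122 — adding 17 each time.
Position 17 → subsequence A, term 9 = 157.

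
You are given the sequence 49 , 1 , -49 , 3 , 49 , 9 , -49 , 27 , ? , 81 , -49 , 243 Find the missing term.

Taking every 2nd term gives 2 separate tracks.
Track A: 49, -49, 49, -49, ?, -49 — oscillating between 49 and -49.
Track B: 1, 3, 9, 27, 81, 243 — powers 3^0, 3^1, 3^2, ….
Track A's pattern makes the blank 49.

49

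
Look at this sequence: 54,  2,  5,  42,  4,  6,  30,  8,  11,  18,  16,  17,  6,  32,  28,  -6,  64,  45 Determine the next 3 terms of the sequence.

-18, 128, 73

Split by position mod 3: positions 1, 4, 7, … form one track, and each other residue class forms its own.
Track A: 54, 42, 30, 18, 6, -6 (arithmetic, step −12).
Track B: 2, 4, 8, 16, 32, 64 (multiplying by 2 each time).
Track C: 5, 6, 11, 17, 28, 45 (each term equals the sum of the previous two).
Term 19 comes from track A (its 7th entry): -18.
Term 20 comes from track B (its 7th entry): 128.
Position 21 → track C, term 7 = 73.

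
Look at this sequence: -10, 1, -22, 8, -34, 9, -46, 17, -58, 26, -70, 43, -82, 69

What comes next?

-94

Split by position mod 2 into 2 tracks.
Stream A is -10, -22, -34, -46, -58, -70, -82, which is linear: a_n = 2 − 12·n.
Stream B is 1, 8, 9, 17, 26, 43, 69, which is a Fibonacci-like recurrence a_n = a_{n-1} + a_{n-2}.
Position 15 → stream A, term 8 = -94.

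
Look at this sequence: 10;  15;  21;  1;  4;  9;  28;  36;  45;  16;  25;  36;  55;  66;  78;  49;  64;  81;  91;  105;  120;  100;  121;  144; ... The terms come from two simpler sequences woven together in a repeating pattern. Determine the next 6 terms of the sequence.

136, 153, 171, 169, 196, 225

The slot pattern repeats as AAABBB (period 6), so there are 2 interleaved tracks.
Stream A: 10, 15, 21, 28, 36, 45, 55, 66, 78, 91, 105, 120 — the triangular numbers T_4, T_5, ….
Stream B: 1, 4, 9, 16, 25, 36, 49, 64, 81, 100, 121, 144 — perfect squares starting at 1².
Term 25 comes from stream A (its 13th entry): 136.
The 26th slot belongs to stream A; its 14th term is 153.
Position 27 → stream A, term 15 = 171.
Position 28 → stream B, term 13 = 169.
Position 29 falls in stream B as its term 14, giving 196.
Term 30 comes from stream B (its 15th entry): 225.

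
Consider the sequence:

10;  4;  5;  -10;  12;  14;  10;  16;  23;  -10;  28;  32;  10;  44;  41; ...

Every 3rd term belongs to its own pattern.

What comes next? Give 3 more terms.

-10, 72, 50

Read the sequence 3 terms at a time; column i is its own pattern.
Subsequence A = 10, -10, 10, -10, 10: alternating ±10.
Subsequence B = 4, 12, 16, 28, 44: each term equals the sum of the previous two.
Subsequence C = 5, 14, 23, 32, 41: adding 9 each time.
Term 16 comes from subsequence A (its 6th entry): -10.
Position 17 falls in subsequence B as its term 6, giving 72.
Position 18 falls in subsequence C as its term 6, giving 50.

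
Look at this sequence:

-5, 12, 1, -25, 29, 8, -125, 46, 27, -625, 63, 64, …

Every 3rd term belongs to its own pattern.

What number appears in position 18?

Split by position mod 3 into 3 tracks.
Track A = -5, -25, -125, -625: a geometric progression (common ratio 5).
Track B = 12, 29, 46, 63: arithmetic, step +17.
Track C = 1, 8, 27, 64: consecutive cubes n³ from n = 1.
Position 18 → track C, term 6 = 216.

216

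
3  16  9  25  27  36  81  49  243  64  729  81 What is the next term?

Split by position mod 2 into 2 tracks.
Subsequence A: 3, 9, 27, 81, 243, 729. Powers 3^1, 3^2, 3^3, ….
Subsequence B: 16, 25, 36, 49, 64, 81. Perfect squares starting at 4².
Position 13 → subsequence A, term 7 = 2187.

2187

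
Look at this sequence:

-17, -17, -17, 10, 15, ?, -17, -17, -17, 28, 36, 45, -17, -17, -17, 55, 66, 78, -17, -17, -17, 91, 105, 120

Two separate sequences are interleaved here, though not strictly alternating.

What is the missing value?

21

Positions follow the repeating pattern AAABBB; grouping by letter gives 2 tracks.
Stream A = -17, -17, -17, -17, -17, -17, -17, -17, -17, -17, -17, -17: always -17.
Stream B = 10, 15, ?, 28, 36, 45, 55, 66, 78, 91, 105, 120: the triangular numbers T_4, T_5, ….
Stream B's pattern makes the blank 21.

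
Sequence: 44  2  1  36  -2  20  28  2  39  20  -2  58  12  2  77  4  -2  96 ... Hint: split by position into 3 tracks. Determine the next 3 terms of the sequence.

-4, 2, 115

Split by position mod 3 into 3 tracks.
Subsequence A is 44, 36, 28, 20, 12, 4, which is linear: a_n = 52 − 8·n.
Subsequence B is 2, -2, 2, -2, 2, -2, which is the oscillation 2·(−1)^(n+1).
Subsequence C is 1, 20, 39, 58, 77, 96, which is arithmetic, step +19.
Position 19 → subsequence A, term 7 = -4.
Term 20 comes from subsequence B (its 7th entry): 2.
Position 21 → subsequence C, term 7 = 115.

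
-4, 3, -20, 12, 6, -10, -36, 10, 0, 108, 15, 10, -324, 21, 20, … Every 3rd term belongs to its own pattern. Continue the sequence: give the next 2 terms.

972, 28

Read the sequence 3 terms at a time; column i is its own pattern.
Subsequence A: -4, 12, -36, 108, -324 (geometric with ratio -3).
Subsequence B: 3, 6, 10, 15, 21 (triangular numbers n(n+1)/2 for n = 2, 3, …).
Subsequence C: -20, -10, 0, 10, 20 (arithmetic, step +10).
Position 16 → subsequence A, term 6 = 972.
The 17th slot belongs to subsequence B; its 6th term is 28.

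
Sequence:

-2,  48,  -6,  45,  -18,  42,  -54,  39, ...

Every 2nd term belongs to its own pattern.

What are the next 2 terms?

-162, 36

Taking every 2nd term gives 2 separate tracks.
Subsequence A = -2, -6, -18, -54: a geometric progression (common ratio 3).
Subsequence B = 48, 45, 42, 39: arithmetic, step −3.
Term 9 comes from subsequence A (its 5th entry): -162.
Position 10 → subsequence B, term 5 = 36.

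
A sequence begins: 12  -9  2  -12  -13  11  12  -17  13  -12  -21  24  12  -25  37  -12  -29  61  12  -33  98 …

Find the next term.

-12

Read the sequence 3 terms at a time; column i is its own pattern.
Track A is 12, -12, 12, -12, 12, -12, 12, which is the oscillation 12·(−1)^(n+1).
Track B is -9, -13, -17, -21, -25, -29, -33, which is arithmetic with common difference −4.
Track C is 2, 11, 13, 24, 37, 61, 98, which is each term equals the sum of the previous two.
The 22nd slot belongs to track A; its 8th term is -12.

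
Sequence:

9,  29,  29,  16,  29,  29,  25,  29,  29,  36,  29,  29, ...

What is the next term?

Positions follow the repeating pattern ABB; grouping by letter gives 2 tracks.
Track A: 9, 16, 25, 36 — perfect squares starting at 3².
Track B: 29, 29, 29, 29, 29, 29, 29, 29 — the constant sequence 29.
The 13th slot belongs to track A; its 5th term is 49.

49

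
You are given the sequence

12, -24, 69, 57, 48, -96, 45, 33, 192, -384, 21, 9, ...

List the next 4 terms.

768, -1536, -3, -15

Positions follow the repeating pattern AABB; grouping by letter gives 2 tracks.
Track A: 12, -24, 48, -96, 192, -384. Geometric, ×-2 each step.
Track B: 69, 57, 45, 33, 21, 9. Arithmetic, step −12.
Position 13 falls in track A as its term 7, giving 768.
Position 14 → track A, term 8 = -1536.
Position 15 → track B, term 7 = -3.
Position 16 falls in track B as its term 8, giving -15.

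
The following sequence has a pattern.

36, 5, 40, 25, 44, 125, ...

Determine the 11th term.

56

Split by position mod 2 into 2 tracks.
Track A: 36, 40, 44 — arithmetic, step +4.
Track B: 5, 25, 125 — powers 5^1, 5^2, 5^3, ….
Position 11 falls in track A as its term 6, giving 56.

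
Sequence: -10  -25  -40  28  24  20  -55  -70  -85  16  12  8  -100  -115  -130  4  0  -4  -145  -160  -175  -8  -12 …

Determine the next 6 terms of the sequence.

-16, -190, -205, -220, -20, -24

Positions follow the repeating pattern AAABBB; grouping by letter gives 2 tracks.
Track A: -10, -25, -40, -55, -70, -85, -100, -115, -130, -145, -160, -175 — subtracting 15 each time.
Track B: 28, 24, 20, 16, 12, 8, 4, 0, -4, -8, -12 — subtracting 4 each time.
Term 24 comes from track B (its 12th entry): -16.
Term 25 comes from track A (its 13th entry): -190.
Position 26 → track A, term 14 = -205.
Term 27 comes from track A (its 15th entry): -220.
The 28th slot belongs to track B; its 13th term is -20.
The 29th slot belongs to track B; its 14th term is -24.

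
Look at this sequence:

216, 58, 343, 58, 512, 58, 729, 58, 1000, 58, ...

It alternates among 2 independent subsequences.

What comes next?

The terms cycle through 2 interleaved subsequences.
Stream A: 216, 343, 512, 729, 1000. Consecutive cubes n³ from n = 6.
Stream B: 58, 58, 58, 58, 58. Always 58.
Position 11 → stream A, term 6 = 1331.

1331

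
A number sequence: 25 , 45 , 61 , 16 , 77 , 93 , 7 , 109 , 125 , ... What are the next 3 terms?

-2, 141, 157

Reading positions in blocks of 3 reveals the pattern ABB — 2 tracks woven together.
Track A: 25, 16, 7. Arithmetic with common difference −9.
Track B: 45, 61, 77, 93, 109, 125. Adding 16 each time.
Position 10 → track A, term 4 = -2.
Term 11 comes from track B (its 7th entry): 141.
Term 12 comes from track B (its 8th entry): 157.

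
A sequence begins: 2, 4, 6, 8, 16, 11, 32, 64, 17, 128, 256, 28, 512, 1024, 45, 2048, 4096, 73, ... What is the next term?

8192

Positions follow the repeating pattern AAB; grouping by letter gives 2 tracks.
Track A = 2, 4, 8, 16, 32, 64, 128, 256, 512, 1024, 2048, 4096: powers 2^1, 2^2, 2^3, ….
Track B = 6, 11, 17, 28, 45, 73: Fibonacci-style (each term is the sum of the two before it).
Position 19 → track A, term 13 = 8192.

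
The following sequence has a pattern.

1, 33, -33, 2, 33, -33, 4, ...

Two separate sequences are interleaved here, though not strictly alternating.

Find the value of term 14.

Reading positions in blocks of 3 reveals the pattern ABB — 2 tracks woven together.
Subsequence A: 1, 2, 4 (powers 2^0, 2^1, 2^2, …).
Subsequence B: 33, -33, 33, -33 (the oscillation 33·(−1)^(n+1)).
The 14th slot belongs to subsequence B; its 9th term is 33.

33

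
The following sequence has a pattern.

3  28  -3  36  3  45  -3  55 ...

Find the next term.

Split by position mod 2 into 2 tracks.
Track A: 3, -3, 3, -3 (alternating ±3).
Track B: 28, 36, 45, 55 (triangular numbers n(n+1)/2 for n = 7, 8, …).
Term 9 comes from track A (its 5th entry): 3.

3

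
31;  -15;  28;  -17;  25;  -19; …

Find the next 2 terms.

22, -21

Taking every 2nd term gives 2 separate tracks.
Subsequence A: 31, 28, 25. Linear: a_n = 34 − 3·n.
Subsequence B: -15, -17, -19. Linear: a_n = -13 − 2·n.
Term 7 comes from subsequence A (its 4th entry): 22.
Position 8 falls in subsequence B as its term 4, giving -21.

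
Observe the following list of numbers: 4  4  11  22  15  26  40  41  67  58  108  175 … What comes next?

Positions follow the repeating pattern ABB; grouping by letter gives 2 tracks.
Track A = 4, 22, 40, 58: arithmetic, step +18.
Track B = 4, 11, 15, 26, 41, 67, 108, 175: each term equals the sum of the previous two.
Position 13 falls in track A as its term 5, giving 76.

76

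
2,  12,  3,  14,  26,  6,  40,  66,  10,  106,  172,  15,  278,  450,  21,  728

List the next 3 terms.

1178, 28, 1906

Positions follow the repeating pattern AAB; grouping by letter gives 2 tracks.
Track A: 2, 12, 14, 26, 40, 66, 106, 172, 278, 450, 728 (a Fibonacci-like recurrence a_n = a_{n-1} + a_{n-2}).
Track B: 3, 6, 10, 15, 21 (the triangular numbers T_2, T_3, …).
Term 17 comes from track A (its 12th entry): 1178.
Term 18 comes from track B (its 6th entry): 28.
The 19th slot belongs to track A; its 13th term is 1906.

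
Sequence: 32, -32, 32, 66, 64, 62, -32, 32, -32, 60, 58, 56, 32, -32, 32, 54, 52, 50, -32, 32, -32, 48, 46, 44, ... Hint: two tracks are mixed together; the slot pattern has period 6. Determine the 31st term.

The slot pattern repeats as AAABBB (period 6), so there are 2 interleaved tracks.
Track A is 32, -32, 32, -32, 32, -32, 32, -32, 32, -32, 32, -32, which is the oscillation 32·(−1)^(n+1).
Track B is 66, 64, 62, 60, 58, 56, 54, 52, 50, 48, 46, 44, which is subtracting 2 each time.
Position 31 falls in track A as its term 16, giving -32.

-32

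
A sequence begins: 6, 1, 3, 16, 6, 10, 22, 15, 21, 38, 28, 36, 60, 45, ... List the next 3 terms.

55, 98, 66

The slot pattern repeats as ABB (period 3), so there are 2 interleaved tracks.
Track A = 6, 16, 22, 38, 60: each term equals the sum of the previous two.
Track B = 1, 3, 6, 10, 15, 21, 28, 36, 45: triangular numbers n(n+1)/2 for n = 1, 2, ….
Position 15 falls in track B as its term 10, giving 55.
Position 16 falls in track A as its term 6, giving 98.
The 17th slot belongs to track B; its 11th term is 66.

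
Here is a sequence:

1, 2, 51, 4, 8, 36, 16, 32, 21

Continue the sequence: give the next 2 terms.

The slot pattern repeats as AAB (period 3), so there are 2 interleaved tracks.
Track A: 1, 2, 4, 8, 16, 32. Successive powers of 2.
Track B: 51, 36, 21. Arithmetic, step −15.
Term 10 comes from track A (its 7th entry): 64.
Term 11 comes from track A (its 8th entry): 128.

64, 128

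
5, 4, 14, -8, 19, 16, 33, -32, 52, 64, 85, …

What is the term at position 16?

-512

The terms cycle through 2 interleaved subsequences.
Subsequence A: 5, 14, 19, 33, 52, 85 — each term equals the sum of the previous two.
Subsequence B: 4, -8, 16, -32, 64 — geometric with ratio -2.
Term 16 comes from subsequence B (its 8th entry): -512.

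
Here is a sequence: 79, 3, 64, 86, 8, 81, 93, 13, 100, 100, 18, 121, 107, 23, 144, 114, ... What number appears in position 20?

33

Split by position mod 3: positions 1, 4, 7, … form one track, and each other residue class forms its own.
Track A is 79, 86, 93, 100, 107, 114, which is linear: a_n = 72 + 7·n.
Track B is 3, 8, 13, 18, 23, which is arithmetic with common difference +5.
Track C is 64, 81, 100, 121, 144, which is the squares 8², 9², 10², ….
The 20th slot belongs to track B; its 7th term is 33.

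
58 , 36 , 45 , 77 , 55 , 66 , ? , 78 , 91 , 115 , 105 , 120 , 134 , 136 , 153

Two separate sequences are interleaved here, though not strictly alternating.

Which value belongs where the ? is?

Positions follow the repeating pattern ABB; grouping by letter gives 2 tracks.
Track A: 58, 77, ?, 115, 134. Linear: a_n = 39 + 19·n.
Track B: 36, 45, 55, 66, 78, 91, 105, 120, 136, 153. Triangular numbers starting at T_8.
Filling track A at index 3 by its rule yields 96.

96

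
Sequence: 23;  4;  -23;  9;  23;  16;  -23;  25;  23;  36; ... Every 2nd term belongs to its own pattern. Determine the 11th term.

The terms cycle through 2 interleaved subsequences.
Stream A = 23, -23, 23, -23, 23: oscillating between 23 and -23.
Stream B = 4, 9, 16, 25, 36: the squares 2², 3², 4², ….
The 11th slot belongs to stream A; its 6th term is -23.

-23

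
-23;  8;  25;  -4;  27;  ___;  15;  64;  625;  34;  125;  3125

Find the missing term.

Split by position mod 3: positions 1, 4, 7, … form one track, and each other residue class forms its own.
Track A = -23, -4, 15, 34: arithmetic with common difference +19.
Track B = 8, 27, 64, 125: the cubes 2³, 3³, 4³, ….
Track C = 25, ?, 625, 3125: successive powers of 5.
Track C's pattern makes the blank 125.

125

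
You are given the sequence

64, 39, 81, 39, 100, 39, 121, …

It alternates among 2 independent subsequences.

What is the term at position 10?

The terms cycle through 2 interleaved subsequences.
Subsequence A is 64, 81, 100, 121, which is the squares 8², 9², 10², ….
Subsequence B is 39, 39, 39, which is the constant sequence 39.
Position 10 → subsequence B, term 5 = 39.

39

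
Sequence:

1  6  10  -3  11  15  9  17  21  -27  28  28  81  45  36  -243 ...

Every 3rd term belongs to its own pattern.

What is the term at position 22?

-2187

The terms cycle through 3 interleaved subsequences.
Track A: 1, -3, 9, -27, 81, -243 (a geometric progression (common ratio -3)).
Track B: 6, 11, 17, 28, 45 (Fibonacci-style (each term is the sum of the two before it)).
Track C: 10, 15, 21, 28, 36 (triangular numbers n(n+1)/2 for n = 4, 5, …).
The 22nd slot belongs to track A; its 8th term is -2187.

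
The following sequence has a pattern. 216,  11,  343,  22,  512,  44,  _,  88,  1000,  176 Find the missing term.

Positions 1, 3, 5, … form one subsequence and positions 2, 4, 6, … form another.
Stream A = 216, 343, 512, ?, 1000: perfect cubes starting at 6³.
Stream B = 11, 22, 44, 88, 176: multiplying by 2 each time.
The gap is stream A's term 4; the rule gives 729.

729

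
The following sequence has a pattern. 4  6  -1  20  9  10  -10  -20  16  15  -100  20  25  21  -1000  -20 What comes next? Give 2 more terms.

Taking every 4th term gives 4 separate tracks.
Track A is 4, 9, 16, 25, which is the squares 2², 3², 4², ….
Track B is 6, 10, 15, 21, which is triangular numbers n(n+1)/2 for n = 3, 4, ….
Track C is -1, -10, -100, -1000, which is multiplying by 10 each time.
Track D is 20, -20, 20, -20, which is the oscillation 20·(−1)^(n+1).
Position 17 → track A, term 5 = 36.
Term 18 comes from track B (its 5th entry): 28.

36, 28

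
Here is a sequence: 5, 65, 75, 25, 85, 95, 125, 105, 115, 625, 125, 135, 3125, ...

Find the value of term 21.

195

The slot pattern repeats as ABB (period 3), so there are 2 interleaved tracks.
Track A: 5, 25, 125, 625, 3125 (powers 5^1, 5^2, 5^3, …).
Track B: 65, 75, 85, 95, 105, 115, 125, 135 (adding 10 each time).
The 21st slot belongs to track B; its 14th term is 195.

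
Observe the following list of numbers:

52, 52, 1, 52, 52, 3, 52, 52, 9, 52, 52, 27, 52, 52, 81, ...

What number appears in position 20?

52

Positions follow the repeating pattern AAB; grouping by letter gives 2 tracks.
Stream A: 52, 52, 52, 52, 52, 52, 52, 52, 52, 52 (always 52).
Stream B: 1, 3, 9, 27, 81 (successive powers of 3).
The 20th slot belongs to stream A; its 14th term is 52.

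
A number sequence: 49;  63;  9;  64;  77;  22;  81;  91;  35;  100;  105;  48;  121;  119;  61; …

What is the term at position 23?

161

The terms cycle through 3 interleaved subsequences.
Track A: 49, 64, 81, 100, 121 (consecutive squares n² from n = 7).
Track B: 63, 77, 91, 105, 119 (adding 14 each time).
Track C: 9, 22, 35, 48, 61 (arithmetic, step +13).
Position 23 falls in track B as its term 8, giving 161.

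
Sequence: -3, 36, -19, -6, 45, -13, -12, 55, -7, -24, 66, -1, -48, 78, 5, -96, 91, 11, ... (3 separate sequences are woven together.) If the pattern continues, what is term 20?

Taking every 3rd term gives 3 separate tracks.
Track A: -3, -6, -12, -24, -48, -96. Multiplying by 2 each time.
Track B: 36, 45, 55, 66, 78, 91. Triangular numbers starting at T_8.
Track C: -19, -13, -7, -1, 5, 11. Linear: a_n = -25 + 6·n.
Position 20 → track B, term 7 = 105.

105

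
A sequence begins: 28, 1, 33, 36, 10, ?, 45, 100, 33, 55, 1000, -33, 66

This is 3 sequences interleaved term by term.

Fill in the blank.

The terms cycle through 3 interleaved subsequences.
Stream A: 28, 36, 45, 55, 66. Triangular numbers starting at T_7.
Stream B: 1, 10, 100, 1000. Multiplying by 10 each time.
Stream C: 33, ?, 33, -33. Oscillating between 33 and -33.
Filling stream C at index 2 by its rule yields -33.

-33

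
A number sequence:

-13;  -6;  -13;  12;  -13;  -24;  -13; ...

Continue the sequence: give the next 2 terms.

Split by position mod 2 into 2 tracks.
Subsequence A: -13, -13, -13, -13 (constant -13).
Subsequence B: -6, 12, -24 (geometric, ×-2 each step).
The 8th slot belongs to subsequence B; its 4th term is 48.
Position 9 → subsequence A, term 5 = -13.

48, -13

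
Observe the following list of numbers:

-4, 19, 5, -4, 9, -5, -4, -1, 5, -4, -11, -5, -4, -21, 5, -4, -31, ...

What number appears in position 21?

Split by position mod 3 into 3 tracks.
Track A: -4, -4, -4, -4, -4, -4 — the constant sequence -4.
Track B: 19, 9, -1, -11, -21, -31 — linear: a_n = 29 − 10·n.
Track C: 5, -5, 5, -5, 5 — alternating ±5.
Position 21 falls in track C as its term 7, giving 5.

5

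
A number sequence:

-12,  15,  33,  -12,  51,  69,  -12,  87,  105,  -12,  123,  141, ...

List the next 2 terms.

Reading positions in blocks of 3 reveals the pattern ABB — 2 tracks woven together.
Subsequence A: -12, -12, -12, -12 — always -12.
Subsequence B: 15, 33, 51, 69, 87, 105, 123, 141 — linear: a_n = -3 + 18·n.
Position 13 falls in subsequence A as its term 5, giving -12.
Term 14 comes from subsequence B (its 9th entry): 159.

-12, 159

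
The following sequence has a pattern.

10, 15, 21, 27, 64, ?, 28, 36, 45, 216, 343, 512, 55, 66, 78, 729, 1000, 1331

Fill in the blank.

125

Reading positions in blocks of 6 reveals the pattern AAABBB — 2 tracks woven together.
Track A: 10, 15, 21, 28, 36, 45, 55, 66, 78 (triangular numbers n(n+1)/2 for n = 4, 5, …).
Track B: 27, 64, ?, 216, 343, 512, 729, 1000, 1331 (consecutive cubes n³ from n = 3).
Track B's pattern makes the blank 125.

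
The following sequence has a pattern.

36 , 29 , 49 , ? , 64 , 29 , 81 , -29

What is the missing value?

-29

Odd-indexed and even-indexed terms follow separate rules.
Track A: 36, 49, 64, 81 (the squares 6², 7², 8², …).
Track B: 29, ?, 29, -29 (alternating ±29).
Track B's pattern makes the blank -29.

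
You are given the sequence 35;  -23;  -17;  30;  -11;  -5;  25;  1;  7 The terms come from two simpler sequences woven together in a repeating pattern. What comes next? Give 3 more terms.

Positions follow the repeating pattern ABB; grouping by letter gives 2 tracks.
Subsequence A: 35, 30, 25 — arithmetic, step −5.
Subsequence B: -23, -17, -11, -5, 1, 7 — arithmetic with common difference +6.
The 10th slot belongs to subsequence A; its 4th term is 20.
Position 11 falls in subsequence B as its term 7, giving 13.
The 12th slot belongs to subsequence B; its 8th term is 19.

20, 13, 19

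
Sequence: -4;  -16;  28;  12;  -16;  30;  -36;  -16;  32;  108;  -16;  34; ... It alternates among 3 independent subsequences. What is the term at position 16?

The terms cycle through 3 interleaved subsequences.
Track A = -4, 12, -36, 108: a geometric progression (common ratio -3).
Track B = -16, -16, -16, -16: the constant sequence -16.
Track C = 28, 30, 32, 34: adding 2 each time.
The 16th slot belongs to track A; its 6th term is 972.

972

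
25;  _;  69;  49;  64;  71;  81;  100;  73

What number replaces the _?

Positions follow the repeating pattern AAB; grouping by letter gives 2 tracks.
Subsequence A is 25, ?, 49, 64, 81, 100, which is the squares 5², 6², 7², ….
Subsequence B is 69, 71, 73, which is linear: a_n = 67 + 2·n.
Filling subsequence A at index 2 by its rule yields 36.

36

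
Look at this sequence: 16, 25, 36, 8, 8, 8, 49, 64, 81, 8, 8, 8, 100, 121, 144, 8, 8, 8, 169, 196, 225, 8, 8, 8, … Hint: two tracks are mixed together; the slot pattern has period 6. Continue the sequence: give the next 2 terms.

Positions follow the repeating pattern AAABBB; grouping by letter gives 2 tracks.
Subsequence A: 16, 25, 36, 49, 64, 81, 100, 121, 144, 169, 196, 225. Consecutive squares n² from n = 4.
Subsequence B: 8, 8, 8, 8, 8, 8, 8, 8, 8, 8, 8, 8. Always 8.
Term 25 comes from subsequence A (its 13th entry): 256.
The 26th slot belongs to subsequence A; its 14th term is 289.

256, 289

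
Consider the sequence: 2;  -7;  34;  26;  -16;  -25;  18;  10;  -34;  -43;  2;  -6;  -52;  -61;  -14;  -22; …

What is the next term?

Reading positions in blocks of 4 reveals the pattern AABB — 2 tracks woven together.
Stream A is 2, -7, -16, -25, -34, -43, -52, -61, which is arithmetic, step −9.
Stream B is 34, 26, 18, 10, 2, -6, -14, -22, which is arithmetic, step −8.
Position 17 → stream A, term 9 = -70.

-70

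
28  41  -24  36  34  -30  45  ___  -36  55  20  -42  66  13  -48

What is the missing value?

27

Split by position mod 3 into 3 tracks.
Stream A = 28, 36, 45, 55, 66: triangular numbers starting at T_7.
Stream B = 41, 34, ?, 20, 13: subtracting 7 each time.
Stream C = -24, -30, -36, -42, -48: subtracting 6 each time.
The gap is stream B's term 3; the rule gives 27.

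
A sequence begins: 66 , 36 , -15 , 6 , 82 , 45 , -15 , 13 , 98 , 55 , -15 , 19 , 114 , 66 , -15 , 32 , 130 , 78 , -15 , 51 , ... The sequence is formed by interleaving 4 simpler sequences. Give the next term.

146

Split by position mod 4: positions 1, 5, 9, … form one track, and each other residue class forms its own.
Track A: 66, 82, 98, 114, 130 (adding 16 each time).
Track B: 36, 45, 55, 66, 78 (triangular numbers starting at T_8).
Track C: -15, -15, -15, -15, -15 (constant -15).
Track D: 6, 13, 19, 32, 51 (each term equals the sum of the previous two).
Position 21 falls in track A as its term 6, giving 146.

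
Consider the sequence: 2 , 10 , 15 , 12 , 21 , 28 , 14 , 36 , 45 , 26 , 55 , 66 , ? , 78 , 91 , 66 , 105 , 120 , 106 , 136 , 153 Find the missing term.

40

Positions follow the repeating pattern ABB; grouping by letter gives 2 tracks.
Subsequence A is 2, 12, 14, 26, ?, 66, 106, which is each term equals the sum of the previous two.
Subsequence B is 10, 15, 21, 28, 36, 45, 55, 66, 78, 91, 105, 120, 136, 153, which is the triangular numbers T_4, T_5, ….
Filling subsequence A at index 5 by its rule yields 40.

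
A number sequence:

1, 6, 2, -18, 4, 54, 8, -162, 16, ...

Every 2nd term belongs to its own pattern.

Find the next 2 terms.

Split by position mod 2 into 2 tracks.
Stream A = 1, 2, 4, 8, 16: successive powers of 2.
Stream B = 6, -18, 54, -162: multiplying by -3 each time.
Position 10 falls in stream B as its term 5, giving 486.
The 11th slot belongs to stream A; its 6th term is 32.

486, 32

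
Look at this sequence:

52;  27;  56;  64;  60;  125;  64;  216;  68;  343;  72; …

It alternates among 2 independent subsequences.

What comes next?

512

Split by position mod 2 into 2 tracks.
Track A: 52, 56, 60, 64, 68, 72. Arithmetic with common difference +4.
Track B: 27, 64, 125, 216, 343. Consecutive cubes n³ from n = 3.
Term 12 comes from track B (its 6th entry): 512.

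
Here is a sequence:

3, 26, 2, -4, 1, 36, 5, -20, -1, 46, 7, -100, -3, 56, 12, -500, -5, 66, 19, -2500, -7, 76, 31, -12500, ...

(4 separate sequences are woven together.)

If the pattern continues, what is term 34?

106

Split by position mod 4: positions 1, 5, 9, … form one track, and each other residue class forms its own.
Stream A: 3, 1, -1, -3, -5, -7 (linear: a_n = 5 − 2·n).
Stream B: 26, 36, 46, 56, 66, 76 (arithmetic with common difference +10).
Stream C: 2, 5, 7, 12, 19, 31 (each term equals the sum of the previous two).
Stream D: -4, -20, -100, -500, -2500, -12500 (multiplying by 5 each time).
The 34th slot belongs to stream B; its 9th term is 106.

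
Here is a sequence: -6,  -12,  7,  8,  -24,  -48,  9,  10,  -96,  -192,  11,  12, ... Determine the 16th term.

14

Reading positions in blocks of 4 reveals the pattern AABB — 2 tracks woven together.
Track A is -6, -12, -24, -48, -96, -192, which is geometric, ×2 each step.
Track B is 7, 8, 9, 10, 11, 12, which is arithmetic with common difference +1.
Position 16 falls in track B as its term 8, giving 14.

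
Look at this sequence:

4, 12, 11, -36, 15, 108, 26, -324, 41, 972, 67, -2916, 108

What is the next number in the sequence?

The terms cycle through 2 interleaved subsequences.
Stream A is 4, 11, 15, 26, 41, 67, 108, which is each term equals the sum of the previous two.
Stream B is 12, -36, 108, -324, 972, -2916, which is geometric, ×-3 each step.
Term 14 comes from stream B (its 7th entry): 8748.

8748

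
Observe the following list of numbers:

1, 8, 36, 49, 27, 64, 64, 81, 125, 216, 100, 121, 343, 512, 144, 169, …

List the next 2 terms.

729, 1000

Reading positions in blocks of 4 reveals the pattern AABB — 2 tracks woven together.
Subsequence A: 1, 8, 27, 64, 125, 216, 343, 512 — consecutive cubes n³ from n = 1.
Subsequence B: 36, 49, 64, 81, 100, 121, 144, 169 — the squares 6², 7², 8², ….
Term 17 comes from subsequence A (its 9th entry): 729.
Term 18 comes from subsequence A (its 10th entry): 1000.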